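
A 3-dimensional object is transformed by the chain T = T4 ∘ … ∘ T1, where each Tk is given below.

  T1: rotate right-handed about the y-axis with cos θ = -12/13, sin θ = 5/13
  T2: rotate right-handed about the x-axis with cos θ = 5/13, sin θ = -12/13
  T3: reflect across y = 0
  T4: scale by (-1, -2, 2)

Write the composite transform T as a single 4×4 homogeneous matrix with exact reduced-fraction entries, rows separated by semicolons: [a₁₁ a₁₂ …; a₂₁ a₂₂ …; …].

T = [12/13 0 -5/13 0; -120/169 10/13 -288/169 0; -50/169 -24/13 -120/169 0; 0 0 0 1]

T1 = [-12/13 0 5/13 0; 0 1 0 0; -5/13 0 -12/13 0; 0 0 0 1]
T2·T1 = [-12/13 0 5/13 0; -60/169 5/13 -144/169 0; -25/169 -12/13 -60/169 0; 0 0 0 1]
T3·…·T1 = [-12/13 0 5/13 0; 60/169 -5/13 144/169 0; -25/169 -12/13 -60/169 0; 0 0 0 1]
T4·…·T1 = [12/13 0 -5/13 0; -120/169 10/13 -288/169 0; -50/169 -24/13 -120/169 0; 0 0 0 1]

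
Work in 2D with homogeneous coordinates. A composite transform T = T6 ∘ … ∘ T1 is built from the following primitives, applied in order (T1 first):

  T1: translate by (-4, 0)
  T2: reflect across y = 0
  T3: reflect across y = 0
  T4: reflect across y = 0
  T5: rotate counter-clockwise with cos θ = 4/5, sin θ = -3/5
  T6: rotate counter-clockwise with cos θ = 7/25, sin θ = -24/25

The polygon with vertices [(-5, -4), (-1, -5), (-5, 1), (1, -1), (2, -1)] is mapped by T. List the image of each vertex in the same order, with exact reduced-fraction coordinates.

T1 translate by (-4, 0): (-5, -4) → (-9, -4); (-1, -5) → (-5, -5); (-5, 1) → (-9, 1); (1, -1) → (-3, -1); (2, -1) → (-2, -1)
T2 reflect across y = 0: (-9, -4) → (-9, 4); (-5, -5) → (-5, 5); (-9, 1) → (-9, -1); (-3, -1) → (-3, 1); (-2, -1) → (-2, 1)
T3 reflect across y = 0: (-9, 4) → (-9, -4); (-5, 5) → (-5, -5); (-9, -1) → (-9, 1); (-3, 1) → (-3, -1); (-2, 1) → (-2, -1)
T4 reflect across y = 0: (-9, -4) → (-9, 4); (-5, -5) → (-5, 5); (-9, 1) → (-9, -1); (-3, -1) → (-3, 1); (-2, -1) → (-2, 1)
T5 rotate counter-clockwise with cos θ = 4/5, sin θ = -3/5: (-9, 4) → (-24/5, 43/5); (-5, 5) → (-1, 7); (-9, -1) → (-39/5, 23/5); (-3, 1) → (-9/5, 13/5); (-2, 1) → (-1, 2)
T6 rotate counter-clockwise with cos θ = 7/25, sin θ = -24/25: (-24/5, 43/5) → (864/125, 877/125); (-1, 7) → (161/25, 73/25); (-39/5, 23/5) → (279/125, 1097/125); (-9/5, 13/5) → (249/125, 307/125); (-1, 2) → (41/25, 38/25)

image vertices: (864/125, 877/125), (161/25, 73/25), (279/125, 1097/125), (249/125, 307/125), (41/25, 38/25)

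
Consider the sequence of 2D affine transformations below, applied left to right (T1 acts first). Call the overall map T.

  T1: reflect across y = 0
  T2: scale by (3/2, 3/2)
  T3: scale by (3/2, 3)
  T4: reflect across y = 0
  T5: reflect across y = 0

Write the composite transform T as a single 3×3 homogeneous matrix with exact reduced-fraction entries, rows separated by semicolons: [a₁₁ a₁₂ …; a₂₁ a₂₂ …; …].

T1 = [1 0 0; 0 -1 0; 0 0 1]
T2·T1 = [3/2 0 0; 0 -3/2 0; 0 0 1]
T3·…·T1 = [9/4 0 0; 0 -9/2 0; 0 0 1]
T4·…·T1 = [9/4 0 0; 0 9/2 0; 0 0 1]
T5·…·T1 = [9/4 0 0; 0 -9/2 0; 0 0 1]

T = [9/4 0 0; 0 -9/2 0; 0 0 1]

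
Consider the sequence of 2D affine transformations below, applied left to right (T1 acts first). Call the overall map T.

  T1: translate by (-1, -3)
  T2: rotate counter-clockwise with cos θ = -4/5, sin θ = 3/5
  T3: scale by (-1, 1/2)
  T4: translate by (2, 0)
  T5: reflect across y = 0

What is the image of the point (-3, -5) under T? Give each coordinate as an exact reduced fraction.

T(p) = (-6, -2)

T1 translate by (-1, -3): (-3, -5) → (-4, -8)
T2 rotate counter-clockwise with cos θ = -4/5, sin θ = 3/5: (-4, -8) → (8, 4)
T3 scale by (-1, 1/2): (8, 4) → (-8, 2)
T4 translate by (2, 0): (-8, 2) → (-6, 2)
T5 reflect across y = 0: (-6, 2) → (-6, -2)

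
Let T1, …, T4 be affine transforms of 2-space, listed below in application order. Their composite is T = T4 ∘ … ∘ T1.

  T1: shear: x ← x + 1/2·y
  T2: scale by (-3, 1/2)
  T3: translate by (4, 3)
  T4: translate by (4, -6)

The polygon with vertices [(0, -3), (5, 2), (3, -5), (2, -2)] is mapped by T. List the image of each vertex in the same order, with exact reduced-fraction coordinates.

image vertices: (25/2, -9/2), (-10, -2), (13/2, -11/2), (5, -4)

T1 shear: x ← x + 1/2·y: (0, -3) → (-3/2, -3); (5, 2) → (6, 2); (3, -5) → (1/2, -5); (2, -2) → (1, -2)
T2 scale by (-3, 1/2): (-3/2, -3) → (9/2, -3/2); (6, 2) → (-18, 1); (1/2, -5) → (-3/2, -5/2); (1, -2) → (-3, -1)
T3 translate by (4, 3): (9/2, -3/2) → (17/2, 3/2); (-18, 1) → (-14, 4); (-3/2, -5/2) → (5/2, 1/2); (-3, -1) → (1, 2)
T4 translate by (4, -6): (17/2, 3/2) → (25/2, -9/2); (-14, 4) → (-10, -2); (5/2, 1/2) → (13/2, -11/2); (1, 2) → (5, -4)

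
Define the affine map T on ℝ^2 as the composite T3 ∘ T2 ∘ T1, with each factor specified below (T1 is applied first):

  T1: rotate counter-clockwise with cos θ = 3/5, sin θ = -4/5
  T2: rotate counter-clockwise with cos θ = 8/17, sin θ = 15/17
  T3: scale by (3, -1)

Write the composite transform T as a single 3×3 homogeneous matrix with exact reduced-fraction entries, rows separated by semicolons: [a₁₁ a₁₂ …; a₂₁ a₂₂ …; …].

T1 = [3/5 4/5 0; -4/5 3/5 0; 0 0 1]
T2·T1 = [84/85 -13/85 0; 13/85 84/85 0; 0 0 1]
T3·…·T1 = [252/85 -39/85 0; -13/85 -84/85 0; 0 0 1]

T = [252/85 -39/85 0; -13/85 -84/85 0; 0 0 1]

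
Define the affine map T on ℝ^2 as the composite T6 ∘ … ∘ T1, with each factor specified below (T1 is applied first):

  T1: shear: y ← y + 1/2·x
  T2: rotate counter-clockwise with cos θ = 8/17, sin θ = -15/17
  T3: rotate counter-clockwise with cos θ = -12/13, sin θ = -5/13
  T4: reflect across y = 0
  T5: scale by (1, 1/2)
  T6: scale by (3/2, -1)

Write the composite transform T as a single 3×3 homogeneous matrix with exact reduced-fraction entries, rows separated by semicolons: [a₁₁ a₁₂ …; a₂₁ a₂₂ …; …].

T1 = [1 0 0; 1/2 1 0; 0 0 1]
T2·T1 = [31/34 15/17 0; -11/17 8/17 0; 0 0 1]
T3·…·T1 = [-241/221 -140/221 0; 109/442 -171/221 0; 0 0 1]
T4·…·T1 = [-241/221 -140/221 0; -109/442 171/221 0; 0 0 1]
T5·…·T1 = [-241/221 -140/221 0; -109/884 171/442 0; 0 0 1]
T6·…·T1 = [-723/442 -210/221 0; 109/884 -171/442 0; 0 0 1]

T = [-723/442 -210/221 0; 109/884 -171/442 0; 0 0 1]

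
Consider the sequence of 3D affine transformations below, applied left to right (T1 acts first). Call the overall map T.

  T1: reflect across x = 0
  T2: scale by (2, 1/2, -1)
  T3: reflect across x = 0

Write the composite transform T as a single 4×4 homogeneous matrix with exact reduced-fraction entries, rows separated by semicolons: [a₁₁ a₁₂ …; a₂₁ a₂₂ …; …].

T1 = [-1 0 0 0; 0 1 0 0; 0 0 1 0; 0 0 0 1]
T2·T1 = [-2 0 0 0; 0 1/2 0 0; 0 0 -1 0; 0 0 0 1]
T3·…·T1 = [2 0 0 0; 0 1/2 0 0; 0 0 -1 0; 0 0 0 1]

T = [2 0 0 0; 0 1/2 0 0; 0 0 -1 0; 0 0 0 1]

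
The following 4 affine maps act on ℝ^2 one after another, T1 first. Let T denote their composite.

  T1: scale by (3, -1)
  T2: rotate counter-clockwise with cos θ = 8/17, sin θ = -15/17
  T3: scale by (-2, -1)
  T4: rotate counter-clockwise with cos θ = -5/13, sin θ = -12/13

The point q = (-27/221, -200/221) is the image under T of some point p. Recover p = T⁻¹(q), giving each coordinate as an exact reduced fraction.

T1 = [3 0 0; 0 -1 0; 0 0 1]
T2·T1 = [24/17 -15/17 0; -45/17 -8/17 0; 0 0 1]
T3·…·T1 = [-48/17 30/17 0; 45/17 8/17 0; 0 0 1]
T4·…·T1 = [60/17 -54/221 0; 27/17 -400/221 0; 0 0 1]
det M = -6; M⁻¹ = [200/663 -9/221 0; 9/34 -10/17 0; 0 0 1]
M⁻¹ · (-27/221, -200/221)ᵀ = (0, 1/2)ᵀ

p = (0, 1/2)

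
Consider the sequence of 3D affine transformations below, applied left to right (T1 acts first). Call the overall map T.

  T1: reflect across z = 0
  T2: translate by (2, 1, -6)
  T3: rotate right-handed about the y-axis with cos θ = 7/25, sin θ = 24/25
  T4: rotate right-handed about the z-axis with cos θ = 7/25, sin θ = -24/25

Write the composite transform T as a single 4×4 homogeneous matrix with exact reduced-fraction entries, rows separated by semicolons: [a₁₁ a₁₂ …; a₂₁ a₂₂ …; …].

T = [49/625 24/25 -168/625 -62/125; -168/625 7/25 576/625 659/125; -24/25 0 -7/25 -18/5; 0 0 0 1]

T1 = [1 0 0 0; 0 1 0 0; 0 0 -1 0; 0 0 0 1]
T2·T1 = [1 0 0 2; 0 1 0 1; 0 0 -1 -6; 0 0 0 1]
T3·…·T1 = [7/25 0 -24/25 -26/5; 0 1 0 1; -24/25 0 -7/25 -18/5; 0 0 0 1]
T4·…·T1 = [49/625 24/25 -168/625 -62/125; -168/625 7/25 576/625 659/125; -24/25 0 -7/25 -18/5; 0 0 0 1]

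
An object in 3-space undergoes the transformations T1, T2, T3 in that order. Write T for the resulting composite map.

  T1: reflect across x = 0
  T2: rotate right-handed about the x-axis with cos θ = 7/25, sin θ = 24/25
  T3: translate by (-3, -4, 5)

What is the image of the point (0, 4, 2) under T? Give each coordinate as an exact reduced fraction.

T1 reflect across x = 0: (0, 4, 2) → (0, 4, 2)
T2 rotate right-handed about the x-axis with cos θ = 7/25, sin θ = 24/25: (0, 4, 2) → (0, -4/5, 22/5)
T3 translate by (-3, -4, 5): (0, -4/5, 22/5) → (-3, -24/5, 47/5)

T(p) = (-3, -24/5, 47/5)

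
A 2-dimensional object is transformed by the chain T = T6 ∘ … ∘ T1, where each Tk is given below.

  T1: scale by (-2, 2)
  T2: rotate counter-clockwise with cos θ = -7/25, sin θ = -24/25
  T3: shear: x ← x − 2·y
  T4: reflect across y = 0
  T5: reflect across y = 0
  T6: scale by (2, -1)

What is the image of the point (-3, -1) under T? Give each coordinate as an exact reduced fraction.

T1 scale by (-2, 2): (-3, -1) → (6, -2)
T2 rotate counter-clockwise with cos θ = -7/25, sin θ = -24/25: (6, -2) → (-18/5, -26/5)
T3 shear: x ← x − 2·y: (-18/5, -26/5) → (34/5, -26/5)
T4 reflect across y = 0: (34/5, -26/5) → (34/5, 26/5)
T5 reflect across y = 0: (34/5, 26/5) → (34/5, -26/5)
T6 scale by (2, -1): (34/5, -26/5) → (68/5, 26/5)

T(p) = (68/5, 26/5)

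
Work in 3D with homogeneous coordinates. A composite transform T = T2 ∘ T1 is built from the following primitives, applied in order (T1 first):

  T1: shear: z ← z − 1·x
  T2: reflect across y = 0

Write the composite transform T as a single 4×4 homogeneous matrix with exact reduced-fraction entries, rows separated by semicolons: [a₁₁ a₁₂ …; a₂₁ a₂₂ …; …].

T = [1 0 0 0; 0 -1 0 0; -1 0 1 0; 0 0 0 1]

T1 = [1 0 0 0; 0 1 0 0; -1 0 1 0; 0 0 0 1]
T2·T1 = [1 0 0 0; 0 -1 0 0; -1 0 1 0; 0 0 0 1]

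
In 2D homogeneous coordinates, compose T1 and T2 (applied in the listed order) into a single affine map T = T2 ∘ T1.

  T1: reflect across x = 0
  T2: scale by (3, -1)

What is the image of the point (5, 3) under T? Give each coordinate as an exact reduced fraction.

T(p) = (-15, -3)

T1 reflect across x = 0: (5, 3) → (-5, 3)
T2 scale by (3, -1): (-5, 3) → (-15, -3)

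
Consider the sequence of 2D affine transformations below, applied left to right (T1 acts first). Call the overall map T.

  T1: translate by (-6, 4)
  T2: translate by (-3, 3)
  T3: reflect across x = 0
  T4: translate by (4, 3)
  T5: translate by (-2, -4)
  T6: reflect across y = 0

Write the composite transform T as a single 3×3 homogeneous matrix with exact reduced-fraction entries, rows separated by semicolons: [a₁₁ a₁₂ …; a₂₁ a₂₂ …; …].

T = [-1 0 11; 0 -1 -6; 0 0 1]

T1 = [1 0 -6; 0 1 4; 0 0 1]
T2·T1 = [1 0 -9; 0 1 7; 0 0 1]
T3·…·T1 = [-1 0 9; 0 1 7; 0 0 1]
T4·…·T1 = [-1 0 13; 0 1 10; 0 0 1]
T5·…·T1 = [-1 0 11; 0 1 6; 0 0 1]
T6·…·T1 = [-1 0 11; 0 -1 -6; 0 0 1]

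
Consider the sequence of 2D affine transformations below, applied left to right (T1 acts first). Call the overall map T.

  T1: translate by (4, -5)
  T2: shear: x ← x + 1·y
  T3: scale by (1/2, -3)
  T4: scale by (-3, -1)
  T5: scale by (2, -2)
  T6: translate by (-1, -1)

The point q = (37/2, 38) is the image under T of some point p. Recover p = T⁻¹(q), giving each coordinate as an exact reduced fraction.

p = (-4, -3/2)

T1 = [1 0 4; 0 1 -5; 0 0 1]
T2·T1 = [1 1 -1; 0 1 -5; 0 0 1]
T3·…·T1 = [1/2 1/2 -1/2; 0 -3 15; 0 0 1]
T4·…·T1 = [-3/2 -3/2 3/2; 0 3 -15; 0 0 1]
T5·…·T1 = [-3 -3 3; 0 -6 30; 0 0 1]
T6·…·T1 = [-3 -3 2; 0 -6 29; 0 0 1]
det M = 18; M⁻¹ = [-1/3 1/6 -25/6; 0 -1/6 29/6; 0 0 1]
M⁻¹ · (37/2, 38)ᵀ = (-4, -3/2)ᵀ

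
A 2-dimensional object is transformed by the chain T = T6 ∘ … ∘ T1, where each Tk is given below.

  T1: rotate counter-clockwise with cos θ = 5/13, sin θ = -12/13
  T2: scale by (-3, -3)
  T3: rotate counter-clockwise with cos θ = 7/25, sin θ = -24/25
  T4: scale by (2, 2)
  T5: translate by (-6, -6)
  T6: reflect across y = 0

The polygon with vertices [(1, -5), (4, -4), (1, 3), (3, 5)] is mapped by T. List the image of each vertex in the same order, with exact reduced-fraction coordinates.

T1 rotate counter-clockwise with cos θ = 5/13, sin θ = -12/13: (1, -5) → (-55/13, -37/13); (4, -4) → (-28/13, -68/13); (1, 3) → (41/13, 3/13); (3, 5) → (75/13, -11/13)
T2 scale by (-3, -3): (-55/13, -37/13) → (165/13, 111/13); (-28/13, -68/13) → (84/13, 204/13); (41/13, 3/13) → (-123/13, -9/13); (75/13, -11/13) → (-225/13, 33/13)
T3 rotate counter-clockwise with cos θ = 7/25, sin θ = -24/25: (165/13, 111/13) → (3819/325, -3183/325); (84/13, 204/13) → (5484/325, -588/325); (-123/13, -9/13) → (-1077/325, 2889/325); (-225/13, 33/13) → (-783/325, 5631/325)
T4 scale by (2, 2): (3819/325, -3183/325) → (7638/325, -6366/325); (5484/325, -588/325) → (10968/325, -1176/325); (-1077/325, 2889/325) → (-2154/325, 5778/325); (-783/325, 5631/325) → (-1566/325, 11262/325)
T5 translate by (-6, -6): (7638/325, -6366/325) → (5688/325, -8316/325); (10968/325, -1176/325) → (9018/325, -3126/325); (-2154/325, 5778/325) → (-4104/325, 3828/325); (-1566/325, 11262/325) → (-3516/325, 9312/325)
T6 reflect across y = 0: (5688/325, -8316/325) → (5688/325, 8316/325); (9018/325, -3126/325) → (9018/325, 3126/325); (-4104/325, 3828/325) → (-4104/325, -3828/325); (-3516/325, 9312/325) → (-3516/325, -9312/325)

image vertices: (5688/325, 8316/325), (9018/325, 3126/325), (-4104/325, -3828/325), (-3516/325, -9312/325)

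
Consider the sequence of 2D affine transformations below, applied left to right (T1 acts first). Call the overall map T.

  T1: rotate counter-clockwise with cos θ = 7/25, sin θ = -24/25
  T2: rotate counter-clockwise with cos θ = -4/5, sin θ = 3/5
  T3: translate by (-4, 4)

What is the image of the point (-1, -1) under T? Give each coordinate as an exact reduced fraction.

T(p) = (-427/125, 339/125)

T1 rotate counter-clockwise with cos θ = 7/25, sin θ = -24/25: (-1, -1) → (-31/25, 17/25)
T2 rotate counter-clockwise with cos θ = -4/5, sin θ = 3/5: (-31/25, 17/25) → (73/125, -161/125)
T3 translate by (-4, 4): (73/125, -161/125) → (-427/125, 339/125)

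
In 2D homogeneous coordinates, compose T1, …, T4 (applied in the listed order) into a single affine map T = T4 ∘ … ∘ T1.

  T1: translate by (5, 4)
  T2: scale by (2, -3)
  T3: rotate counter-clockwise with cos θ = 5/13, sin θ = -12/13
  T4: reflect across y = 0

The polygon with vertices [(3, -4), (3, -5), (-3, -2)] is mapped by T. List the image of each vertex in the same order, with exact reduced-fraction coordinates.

T1 translate by (5, 4): (3, -4) → (8, 0); (3, -5) → (8, -1); (-3, -2) → (2, 2)
T2 scale by (2, -3): (8, 0) → (16, 0); (8, -1) → (16, 3); (2, 2) → (4, -6)
T3 rotate counter-clockwise with cos θ = 5/13, sin θ = -12/13: (16, 0) → (80/13, -192/13); (16, 3) → (116/13, -177/13); (4, -6) → (-4, -6)
T4 reflect across y = 0: (80/13, -192/13) → (80/13, 192/13); (116/13, -177/13) → (116/13, 177/13); (-4, -6) → (-4, 6)

image vertices: (80/13, 192/13), (116/13, 177/13), (-4, 6)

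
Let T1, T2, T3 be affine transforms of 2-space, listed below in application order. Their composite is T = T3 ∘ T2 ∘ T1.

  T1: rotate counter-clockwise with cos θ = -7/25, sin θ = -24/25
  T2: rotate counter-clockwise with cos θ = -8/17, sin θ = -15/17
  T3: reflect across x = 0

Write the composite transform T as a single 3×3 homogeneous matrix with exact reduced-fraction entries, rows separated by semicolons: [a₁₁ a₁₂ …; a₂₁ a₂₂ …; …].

T = [304/425 297/425 0; 297/425 -304/425 0; 0 0 1]

T1 = [-7/25 24/25 0; -24/25 -7/25 0; 0 0 1]
T2·T1 = [-304/425 -297/425 0; 297/425 -304/425 0; 0 0 1]
T3·…·T1 = [304/425 297/425 0; 297/425 -304/425 0; 0 0 1]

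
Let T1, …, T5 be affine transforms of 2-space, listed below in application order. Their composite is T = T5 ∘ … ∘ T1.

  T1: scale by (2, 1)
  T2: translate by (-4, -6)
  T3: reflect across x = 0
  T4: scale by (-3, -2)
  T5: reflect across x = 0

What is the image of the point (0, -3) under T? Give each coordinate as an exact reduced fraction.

T1 scale by (2, 1): (0, -3) → (0, -3)
T2 translate by (-4, -6): (0, -3) → (-4, -9)
T3 reflect across x = 0: (-4, -9) → (4, -9)
T4 scale by (-3, -2): (4, -9) → (-12, 18)
T5 reflect across x = 0: (-12, 18) → (12, 18)

T(p) = (12, 18)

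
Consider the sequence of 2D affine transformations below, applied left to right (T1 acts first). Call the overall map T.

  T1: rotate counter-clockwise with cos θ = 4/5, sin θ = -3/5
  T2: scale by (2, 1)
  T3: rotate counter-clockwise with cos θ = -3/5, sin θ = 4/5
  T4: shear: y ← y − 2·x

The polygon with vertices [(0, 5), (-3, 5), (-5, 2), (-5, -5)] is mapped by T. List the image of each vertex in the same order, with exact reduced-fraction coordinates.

T1 rotate counter-clockwise with cos θ = 4/5, sin θ = -3/5: (0, 5) → (3, 4); (-3, 5) → (3/5, 29/5); (-5, 2) → (-14/5, 23/5); (-5, -5) → (-7, -1)
T2 scale by (2, 1): (3, 4) → (6, 4); (3/5, 29/5) → (6/5, 29/5); (-14/5, 23/5) → (-28/5, 23/5); (-7, -1) → (-14, -1)
T3 rotate counter-clockwise with cos θ = -3/5, sin θ = 4/5: (6, 4) → (-34/5, 12/5); (6/5, 29/5) → (-134/25, -63/25); (-28/5, 23/5) → (-8/25, -181/25); (-14, -1) → (46/5, -53/5)
T4 shear: y ← y − 2·x: (-34/5, 12/5) → (-34/5, 16); (-134/25, -63/25) → (-134/25, 41/5); (-8/25, -181/25) → (-8/25, -33/5); (46/5, -53/5) → (46/5, -29)

image vertices: (-34/5, 16), (-134/25, 41/5), (-8/25, -33/5), (46/5, -29)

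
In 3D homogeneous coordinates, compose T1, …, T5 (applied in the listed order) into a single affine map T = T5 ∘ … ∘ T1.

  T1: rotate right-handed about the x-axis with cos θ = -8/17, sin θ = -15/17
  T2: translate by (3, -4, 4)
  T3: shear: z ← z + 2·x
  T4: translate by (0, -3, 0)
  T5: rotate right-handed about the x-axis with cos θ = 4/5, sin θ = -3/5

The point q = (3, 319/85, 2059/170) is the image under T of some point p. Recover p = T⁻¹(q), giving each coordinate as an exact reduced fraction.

T1 = [1 0 0 0; 0 -8/17 15/17 0; 0 -15/17 -8/17 0; 0 0 0 1]
T2·T1 = [1 0 0 3; 0 -8/17 15/17 -4; 0 -15/17 -8/17 4; 0 0 0 1]
T3·…·T1 = [1 0 0 3; 0 -8/17 15/17 -4; 2 -15/17 -8/17 10; 0 0 0 1]
T4·…·T1 = [1 0 0 3; 0 -8/17 15/17 -7; 2 -15/17 -8/17 10; 0 0 0 1]
T5·…·T1 = [1 0 0 3; 6/5 -77/85 36/85 2/5; 8/5 -36/85 -77/85 61/5; 0 0 0 1]
det M = 1; M⁻¹ = [1 0 0 -3; 30/17 -77/85 -36/85 4/17; 16/17 36/85 -77/85 137/17; 0 0 0 1]
M⁻¹ · (3, 319/85, 2059/170)ᵀ = (0, -3, 3/2)ᵀ

p = (0, -3, 3/2)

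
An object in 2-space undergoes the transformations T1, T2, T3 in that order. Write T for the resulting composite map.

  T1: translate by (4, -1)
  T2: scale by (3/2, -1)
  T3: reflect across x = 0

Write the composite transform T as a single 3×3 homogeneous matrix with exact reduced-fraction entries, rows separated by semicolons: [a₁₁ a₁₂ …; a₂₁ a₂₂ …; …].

T1 = [1 0 4; 0 1 -1; 0 0 1]
T2·T1 = [3/2 0 6; 0 -1 1; 0 0 1]
T3·…·T1 = [-3/2 0 -6; 0 -1 1; 0 0 1]

T = [-3/2 0 -6; 0 -1 1; 0 0 1]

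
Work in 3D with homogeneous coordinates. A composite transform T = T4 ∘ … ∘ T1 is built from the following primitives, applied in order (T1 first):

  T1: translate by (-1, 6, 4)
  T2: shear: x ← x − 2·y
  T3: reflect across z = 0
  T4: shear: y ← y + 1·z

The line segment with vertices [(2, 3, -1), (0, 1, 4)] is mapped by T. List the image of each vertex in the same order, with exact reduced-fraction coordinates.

image vertices: (-17, 6, -3), (-15, -1, -8)

T1 translate by (-1, 6, 4): (2, 3, -1) → (1, 9, 3); (0, 1, 4) → (-1, 7, 8)
T2 shear: x ← x − 2·y: (1, 9, 3) → (-17, 9, 3); (-1, 7, 8) → (-15, 7, 8)
T3 reflect across z = 0: (-17, 9, 3) → (-17, 9, -3); (-15, 7, 8) → (-15, 7, -8)
T4 shear: y ← y + 1·z: (-17, 9, -3) → (-17, 6, -3); (-15, 7, -8) → (-15, -1, -8)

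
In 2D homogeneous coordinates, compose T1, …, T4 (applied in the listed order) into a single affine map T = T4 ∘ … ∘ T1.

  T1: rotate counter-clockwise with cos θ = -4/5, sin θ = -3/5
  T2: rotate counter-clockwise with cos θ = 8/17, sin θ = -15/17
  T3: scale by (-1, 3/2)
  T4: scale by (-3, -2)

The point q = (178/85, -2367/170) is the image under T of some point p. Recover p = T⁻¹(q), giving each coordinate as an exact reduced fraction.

T1 = [-4/5 3/5 0; -3/5 -4/5 0; 0 0 1]
T2·T1 = [-77/85 -36/85 0; 36/85 -77/85 0; 0 0 1]
T3·…·T1 = [77/85 36/85 0; 54/85 -231/170 0; 0 0 1]
T4·…·T1 = [-231/85 -108/85 0; -108/85 231/85 0; 0 0 1]
det M = -9; M⁻¹ = [-77/255 -12/85 0; -12/85 77/255 0; 0 0 1]
M⁻¹ · (178/85, -2367/170)ᵀ = (4/3, -9/2)ᵀ

p = (4/3, -9/2)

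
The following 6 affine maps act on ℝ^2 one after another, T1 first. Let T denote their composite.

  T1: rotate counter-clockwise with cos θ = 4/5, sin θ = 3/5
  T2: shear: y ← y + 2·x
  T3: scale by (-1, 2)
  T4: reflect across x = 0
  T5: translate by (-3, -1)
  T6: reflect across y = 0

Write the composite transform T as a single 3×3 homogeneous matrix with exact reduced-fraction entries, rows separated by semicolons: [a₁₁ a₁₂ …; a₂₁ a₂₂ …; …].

T1 = [4/5 -3/5 0; 3/5 4/5 0; 0 0 1]
T2·T1 = [4/5 -3/5 0; 11/5 -2/5 0; 0 0 1]
T3·…·T1 = [-4/5 3/5 0; 22/5 -4/5 0; 0 0 1]
T4·…·T1 = [4/5 -3/5 0; 22/5 -4/5 0; 0 0 1]
T5·…·T1 = [4/5 -3/5 -3; 22/5 -4/5 -1; 0 0 1]
T6·…·T1 = [4/5 -3/5 -3; -22/5 4/5 1; 0 0 1]

T = [4/5 -3/5 -3; -22/5 4/5 1; 0 0 1]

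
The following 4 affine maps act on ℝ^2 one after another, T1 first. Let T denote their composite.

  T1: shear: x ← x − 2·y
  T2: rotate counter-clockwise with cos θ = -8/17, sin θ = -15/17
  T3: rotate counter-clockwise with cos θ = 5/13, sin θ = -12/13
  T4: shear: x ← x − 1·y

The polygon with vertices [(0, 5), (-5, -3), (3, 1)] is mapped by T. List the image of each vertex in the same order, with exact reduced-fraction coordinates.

T1 shear: x ← x − 2·y: (0, 5) → (-10, 5); (-5, -3) → (1, -3); (3, 1) → (1, 1)
T2 rotate counter-clockwise with cos θ = -8/17, sin θ = -15/17: (-10, 5) → (155/17, 110/17); (1, -3) → (-53/17, 9/17); (1, 1) → (7/17, -23/17)
T3 rotate counter-clockwise with cos θ = 5/13, sin θ = -12/13: (155/17, 110/17) → (2095/221, -1310/221); (-53/17, 9/17) → (-157/221, 681/221); (7/17, -23/17) → (-241/221, -199/221)
T4 shear: x ← x − 1·y: (2095/221, -1310/221) → (3405/221, -1310/221); (-157/221, 681/221) → (-838/221, 681/221); (-241/221, -199/221) → (-42/221, -199/221)

image vertices: (3405/221, -1310/221), (-838/221, 681/221), (-42/221, -199/221)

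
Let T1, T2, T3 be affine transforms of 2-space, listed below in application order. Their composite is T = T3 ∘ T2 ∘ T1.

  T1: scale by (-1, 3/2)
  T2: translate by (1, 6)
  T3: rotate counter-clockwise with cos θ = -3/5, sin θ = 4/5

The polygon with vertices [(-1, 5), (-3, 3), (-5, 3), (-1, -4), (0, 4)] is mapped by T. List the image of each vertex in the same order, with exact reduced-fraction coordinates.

T1 scale by (-1, 3/2): (-1, 5) → (1, 15/2); (-3, 3) → (3, 9/2); (-5, 3) → (5, 9/2); (-1, -4) → (1, -6); (0, 4) → (0, 6)
T2 translate by (1, 6): (1, 15/2) → (2, 27/2); (3, 9/2) → (4, 21/2); (5, 9/2) → (6, 21/2); (1, -6) → (2, 0); (0, 6) → (1, 12)
T3 rotate counter-clockwise with cos θ = -3/5, sin θ = 4/5: (2, 27/2) → (-12, -13/2); (4, 21/2) → (-54/5, -31/10); (6, 21/2) → (-12, -3/2); (2, 0) → (-6/5, 8/5); (1, 12) → (-51/5, -32/5)

image vertices: (-12, -13/2), (-54/5, -31/10), (-12, -3/2), (-6/5, 8/5), (-51/5, -32/5)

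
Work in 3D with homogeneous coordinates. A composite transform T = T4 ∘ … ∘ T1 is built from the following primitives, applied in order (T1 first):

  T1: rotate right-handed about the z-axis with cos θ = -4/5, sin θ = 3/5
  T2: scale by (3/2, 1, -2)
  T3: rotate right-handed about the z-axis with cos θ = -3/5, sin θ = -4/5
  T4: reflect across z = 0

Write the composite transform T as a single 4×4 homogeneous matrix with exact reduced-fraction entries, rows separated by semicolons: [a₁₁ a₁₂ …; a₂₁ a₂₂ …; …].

T1 = [-4/5 -3/5 0 0; 3/5 -4/5 0 0; 0 0 1 0; 0 0 0 1]
T2·T1 = [-6/5 -9/10 0 0; 3/5 -4/5 0 0; 0 0 -2 0; 0 0 0 1]
T3·…·T1 = [6/5 -1/10 0 0; 3/5 6/5 0 0; 0 0 -2 0; 0 0 0 1]
T4·…·T1 = [6/5 -1/10 0 0; 3/5 6/5 0 0; 0 0 2 0; 0 0 0 1]

T = [6/5 -1/10 0 0; 3/5 6/5 0 0; 0 0 2 0; 0 0 0 1]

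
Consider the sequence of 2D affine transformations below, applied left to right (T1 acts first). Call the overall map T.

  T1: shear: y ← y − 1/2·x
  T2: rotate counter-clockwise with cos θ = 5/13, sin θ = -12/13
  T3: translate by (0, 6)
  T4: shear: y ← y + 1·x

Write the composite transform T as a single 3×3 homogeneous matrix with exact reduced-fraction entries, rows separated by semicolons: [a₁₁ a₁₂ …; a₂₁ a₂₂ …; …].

T = [-1/13 12/13 0; -31/26 17/13 6; 0 0 1]

T1 = [1 0 0; -1/2 1 0; 0 0 1]
T2·T1 = [-1/13 12/13 0; -29/26 5/13 0; 0 0 1]
T3·…·T1 = [-1/13 12/13 0; -29/26 5/13 6; 0 0 1]
T4·…·T1 = [-1/13 12/13 0; -31/26 17/13 6; 0 0 1]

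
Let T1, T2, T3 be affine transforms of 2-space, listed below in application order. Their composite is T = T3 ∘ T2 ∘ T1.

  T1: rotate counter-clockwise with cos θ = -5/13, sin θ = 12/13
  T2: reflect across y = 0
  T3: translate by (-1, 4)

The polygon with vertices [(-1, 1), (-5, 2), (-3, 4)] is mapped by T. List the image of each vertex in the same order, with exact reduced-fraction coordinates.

T1 rotate counter-clockwise with cos θ = -5/13, sin θ = 12/13: (-1, 1) → (-7/13, -17/13); (-5, 2) → (1/13, -70/13); (-3, 4) → (-33/13, -56/13)
T2 reflect across y = 0: (-7/13, -17/13) → (-7/13, 17/13); (1/13, -70/13) → (1/13, 70/13); (-33/13, -56/13) → (-33/13, 56/13)
T3 translate by (-1, 4): (-7/13, 17/13) → (-20/13, 69/13); (1/13, 70/13) → (-12/13, 122/13); (-33/13, 56/13) → (-46/13, 108/13)

image vertices: (-20/13, 69/13), (-12/13, 122/13), (-46/13, 108/13)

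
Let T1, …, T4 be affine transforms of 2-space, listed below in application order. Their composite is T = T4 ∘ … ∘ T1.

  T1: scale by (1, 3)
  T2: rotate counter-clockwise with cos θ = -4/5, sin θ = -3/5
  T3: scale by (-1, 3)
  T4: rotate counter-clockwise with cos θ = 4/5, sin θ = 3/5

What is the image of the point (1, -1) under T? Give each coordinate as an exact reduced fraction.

T(p) = (-29/25, 147/25)

T1 scale by (1, 3): (1, -1) → (1, -3)
T2 rotate counter-clockwise with cos θ = -4/5, sin θ = -3/5: (1, -3) → (-13/5, 9/5)
T3 scale by (-1, 3): (-13/5, 9/5) → (13/5, 27/5)
T4 rotate counter-clockwise with cos θ = 4/5, sin θ = 3/5: (13/5, 27/5) → (-29/25, 147/25)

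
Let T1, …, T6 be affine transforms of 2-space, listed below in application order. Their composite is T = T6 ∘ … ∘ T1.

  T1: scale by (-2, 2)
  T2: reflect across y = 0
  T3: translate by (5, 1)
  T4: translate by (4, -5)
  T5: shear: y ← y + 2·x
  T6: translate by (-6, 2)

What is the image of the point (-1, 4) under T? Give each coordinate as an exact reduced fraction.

T(p) = (5, 12)

T1 scale by (-2, 2): (-1, 4) → (2, 8)
T2 reflect across y = 0: (2, 8) → (2, -8)
T3 translate by (5, 1): (2, -8) → (7, -7)
T4 translate by (4, -5): (7, -7) → (11, -12)
T5 shear: y ← y + 2·x: (11, -12) → (11, 10)
T6 translate by (-6, 2): (11, 10) → (5, 12)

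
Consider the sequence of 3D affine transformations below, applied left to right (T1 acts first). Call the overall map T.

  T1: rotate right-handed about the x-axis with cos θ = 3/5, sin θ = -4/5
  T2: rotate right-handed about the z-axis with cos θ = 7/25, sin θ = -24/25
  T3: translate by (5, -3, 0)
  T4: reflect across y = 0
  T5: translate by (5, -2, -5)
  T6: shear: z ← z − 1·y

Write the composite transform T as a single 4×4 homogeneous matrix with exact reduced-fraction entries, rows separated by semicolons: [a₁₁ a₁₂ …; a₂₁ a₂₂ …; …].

T1 = [1 0 0 0; 0 3/5 4/5 0; 0 -4/5 3/5 0; 0 0 0 1]
T2·T1 = [7/25 72/125 96/125 0; -24/25 21/125 28/125 0; 0 -4/5 3/5 0; 0 0 0 1]
T3·…·T1 = [7/25 72/125 96/125 5; -24/25 21/125 28/125 -3; 0 -4/5 3/5 0; 0 0 0 1]
T4·…·T1 = [7/25 72/125 96/125 5; 24/25 -21/125 -28/125 3; 0 -4/5 3/5 0; 0 0 0 1]
T5·…·T1 = [7/25 72/125 96/125 10; 24/25 -21/125 -28/125 1; 0 -4/5 3/5 -5; 0 0 0 1]
T6·…·T1 = [7/25 72/125 96/125 10; 24/25 -21/125 -28/125 1; -24/25 -79/125 103/125 -6; 0 0 0 1]

T = [7/25 72/125 96/125 10; 24/25 -21/125 -28/125 1; -24/25 -79/125 103/125 -6; 0 0 0 1]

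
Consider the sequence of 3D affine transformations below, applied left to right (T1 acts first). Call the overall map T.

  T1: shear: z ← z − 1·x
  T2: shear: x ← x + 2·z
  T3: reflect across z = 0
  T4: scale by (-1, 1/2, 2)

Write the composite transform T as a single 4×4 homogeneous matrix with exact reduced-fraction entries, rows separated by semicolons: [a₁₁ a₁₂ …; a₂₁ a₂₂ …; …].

T1 = [1 0 0 0; 0 1 0 0; -1 0 1 0; 0 0 0 1]
T2·T1 = [-1 0 2 0; 0 1 0 0; -1 0 1 0; 0 0 0 1]
T3·…·T1 = [-1 0 2 0; 0 1 0 0; 1 0 -1 0; 0 0 0 1]
T4·…·T1 = [1 0 -2 0; 0 1/2 0 0; 2 0 -2 0; 0 0 0 1]

T = [1 0 -2 0; 0 1/2 0 0; 2 0 -2 0; 0 0 0 1]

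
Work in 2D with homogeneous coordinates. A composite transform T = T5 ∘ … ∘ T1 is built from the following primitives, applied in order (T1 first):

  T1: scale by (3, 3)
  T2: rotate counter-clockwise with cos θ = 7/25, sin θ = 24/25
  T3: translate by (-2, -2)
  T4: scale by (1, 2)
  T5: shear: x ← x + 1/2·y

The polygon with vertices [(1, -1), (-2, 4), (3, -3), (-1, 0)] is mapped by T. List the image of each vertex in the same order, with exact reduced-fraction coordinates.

T1 scale by (3, 3): (1, -1) → (3, -3); (-2, 4) → (-6, 12); (3, -3) → (9, -9); (-1, 0) → (-3, 0)
T2 rotate counter-clockwise with cos θ = 7/25, sin θ = 24/25: (3, -3) → (93/25, 51/25); (-6, 12) → (-66/5, -12/5); (9, -9) → (279/25, 153/25); (-3, 0) → (-21/25, -72/25)
T3 translate by (-2, -2): (93/25, 51/25) → (43/25, 1/25); (-66/5, -12/5) → (-76/5, -22/5); (279/25, 153/25) → (229/25, 103/25); (-21/25, -72/25) → (-71/25, -122/25)
T4 scale by (1, 2): (43/25, 1/25) → (43/25, 2/25); (-76/5, -22/5) → (-76/5, -44/5); (229/25, 103/25) → (229/25, 206/25); (-71/25, -122/25) → (-71/25, -244/25)
T5 shear: x ← x + 1/2·y: (43/25, 2/25) → (44/25, 2/25); (-76/5, -44/5) → (-98/5, -44/5); (229/25, 206/25) → (332/25, 206/25); (-71/25, -244/25) → (-193/25, -244/25)

image vertices: (44/25, 2/25), (-98/5, -44/5), (332/25, 206/25), (-193/25, -244/25)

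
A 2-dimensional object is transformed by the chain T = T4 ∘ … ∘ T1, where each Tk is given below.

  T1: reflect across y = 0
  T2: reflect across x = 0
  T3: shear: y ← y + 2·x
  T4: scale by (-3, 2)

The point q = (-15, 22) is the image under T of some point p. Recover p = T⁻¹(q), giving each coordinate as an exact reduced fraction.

p = (-5, -1)

T1 = [1 0 0; 0 -1 0; 0 0 1]
T2·T1 = [-1 0 0; 0 -1 0; 0 0 1]
T3·…·T1 = [-1 0 0; -2 -1 0; 0 0 1]
T4·…·T1 = [3 0 0; -4 -2 0; 0 0 1]
det M = -6; M⁻¹ = [1/3 0 0; -2/3 -1/2 0; 0 0 1]
M⁻¹ · (-15, 22)ᵀ = (-5, -1)ᵀ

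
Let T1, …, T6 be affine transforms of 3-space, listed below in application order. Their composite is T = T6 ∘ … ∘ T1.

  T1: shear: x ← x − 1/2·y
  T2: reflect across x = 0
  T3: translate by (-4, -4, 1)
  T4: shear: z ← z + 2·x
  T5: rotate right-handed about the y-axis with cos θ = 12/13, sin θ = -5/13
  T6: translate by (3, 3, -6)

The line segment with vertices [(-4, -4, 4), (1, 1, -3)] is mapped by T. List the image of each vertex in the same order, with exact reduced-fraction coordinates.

T1 shear: x ← x − 1/2·y: (-4, -4, 4) → (-2, -4, 4); (1, 1, -3) → (1/2, 1, -3)
T2 reflect across x = 0: (-2, -4, 4) → (2, -4, 4); (1/2, 1, -3) → (-1/2, 1, -3)
T3 translate by (-4, -4, 1): (2, -4, 4) → (-2, -8, 5); (-1/2, 1, -3) → (-9/2, -3, -2)
T4 shear: z ← z + 2·x: (-2, -8, 5) → (-2, -8, 1); (-9/2, -3, -2) → (-9/2, -3, -11)
T5 rotate right-handed about the y-axis with cos θ = 12/13, sin θ = -5/13: (-2, -8, 1) → (-29/13, -8, 2/13); (-9/2, -3, -11) → (1/13, -3, -309/26)
T6 translate by (3, 3, -6): (-29/13, -8, 2/13) → (10/13, -5, -76/13); (1/13, -3, -309/26) → (40/13, 0, -465/26)

image vertices: (10/13, -5, -76/13), (40/13, 0, -465/26)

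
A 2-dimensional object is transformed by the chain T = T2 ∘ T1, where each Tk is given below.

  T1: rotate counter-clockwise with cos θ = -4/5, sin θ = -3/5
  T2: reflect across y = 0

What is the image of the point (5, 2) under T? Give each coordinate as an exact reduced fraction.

T(p) = (-14/5, 23/5)

T1 rotate counter-clockwise with cos θ = -4/5, sin θ = -3/5: (5, 2) → (-14/5, -23/5)
T2 reflect across y = 0: (-14/5, -23/5) → (-14/5, 23/5)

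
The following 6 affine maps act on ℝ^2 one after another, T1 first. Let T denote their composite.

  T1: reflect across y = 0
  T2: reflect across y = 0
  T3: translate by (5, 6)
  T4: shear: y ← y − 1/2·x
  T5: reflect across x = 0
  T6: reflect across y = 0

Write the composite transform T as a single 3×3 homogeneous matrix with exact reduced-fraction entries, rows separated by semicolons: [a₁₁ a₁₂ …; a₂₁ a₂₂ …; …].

T1 = [1 0 0; 0 -1 0; 0 0 1]
T2·T1 = [1 0 0; 0 1 0; 0 0 1]
T3·…·T1 = [1 0 5; 0 1 6; 0 0 1]
T4·…·T1 = [1 0 5; -1/2 1 7/2; 0 0 1]
T5·…·T1 = [-1 0 -5; -1/2 1 7/2; 0 0 1]
T6·…·T1 = [-1 0 -5; 1/2 -1 -7/2; 0 0 1]

T = [-1 0 -5; 1/2 -1 -7/2; 0 0 1]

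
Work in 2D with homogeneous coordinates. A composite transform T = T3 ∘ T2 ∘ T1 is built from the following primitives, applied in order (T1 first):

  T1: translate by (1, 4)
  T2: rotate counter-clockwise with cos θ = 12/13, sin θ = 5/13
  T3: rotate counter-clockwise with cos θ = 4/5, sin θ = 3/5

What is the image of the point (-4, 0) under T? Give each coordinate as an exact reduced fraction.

T(p) = (-323/65, -36/65)

T1 translate by (1, 4): (-4, 0) → (-3, 4)
T2 rotate counter-clockwise with cos θ = 12/13, sin θ = 5/13: (-3, 4) → (-56/13, 33/13)
T3 rotate counter-clockwise with cos θ = 4/5, sin θ = 3/5: (-56/13, 33/13) → (-323/65, -36/65)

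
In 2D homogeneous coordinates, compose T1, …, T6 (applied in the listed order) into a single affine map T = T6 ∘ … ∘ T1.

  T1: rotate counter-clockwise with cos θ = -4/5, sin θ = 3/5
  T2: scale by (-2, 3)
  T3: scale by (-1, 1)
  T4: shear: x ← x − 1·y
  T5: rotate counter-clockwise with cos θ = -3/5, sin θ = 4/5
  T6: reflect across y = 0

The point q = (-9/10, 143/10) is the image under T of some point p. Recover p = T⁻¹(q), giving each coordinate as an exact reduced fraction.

T1 = [-4/5 -3/5 0; 3/5 -4/5 0; 0 0 1]
T2·T1 = [8/5 6/5 0; 9/5 -12/5 0; 0 0 1]
T3·…·T1 = [-8/5 -6/5 0; 9/5 -12/5 0; 0 0 1]
T4·…·T1 = [-17/5 6/5 0; 9/5 -12/5 0; 0 0 1]
T5·…·T1 = [3/5 6/5 0; -19/5 12/5 0; 0 0 1]
T6·…·T1 = [3/5 6/5 0; 19/5 -12/5 0; 0 0 1]
det M = -6; M⁻¹ = [2/5 1/5 0; 19/30 -1/10 0; 0 0 1]
M⁻¹ · (-9/10, 143/10)ᵀ = (5/2, -2)ᵀ

p = (5/2, -2)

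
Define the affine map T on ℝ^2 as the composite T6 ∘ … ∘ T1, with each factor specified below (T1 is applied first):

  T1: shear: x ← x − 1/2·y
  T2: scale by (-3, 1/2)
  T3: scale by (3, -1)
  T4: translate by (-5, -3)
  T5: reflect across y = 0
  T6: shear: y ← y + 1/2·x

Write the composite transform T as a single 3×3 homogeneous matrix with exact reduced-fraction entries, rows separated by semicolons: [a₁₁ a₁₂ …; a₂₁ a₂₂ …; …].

T = [-9 9/2 -5; -9/2 11/4 1/2; 0 0 1]

T1 = [1 -1/2 0; 0 1 0; 0 0 1]
T2·T1 = [-3 3/2 0; 0 1/2 0; 0 0 1]
T3·…·T1 = [-9 9/2 0; 0 -1/2 0; 0 0 1]
T4·…·T1 = [-9 9/2 -5; 0 -1/2 -3; 0 0 1]
T5·…·T1 = [-9 9/2 -5; 0 1/2 3; 0 0 1]
T6·…·T1 = [-9 9/2 -5; -9/2 11/4 1/2; 0 0 1]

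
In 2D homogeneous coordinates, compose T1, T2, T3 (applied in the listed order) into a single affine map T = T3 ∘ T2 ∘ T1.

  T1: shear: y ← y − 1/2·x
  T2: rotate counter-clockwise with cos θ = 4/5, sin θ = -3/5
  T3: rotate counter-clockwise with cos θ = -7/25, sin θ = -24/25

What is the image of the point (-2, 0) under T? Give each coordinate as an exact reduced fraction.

T(p) = (11/5, 2/5)

T1 shear: y ← y − 1/2·x: (-2, 0) → (-2, 1)
T2 rotate counter-clockwise with cos θ = 4/5, sin θ = -3/5: (-2, 1) → (-1, 2)
T3 rotate counter-clockwise with cos θ = -7/25, sin θ = -24/25: (-1, 2) → (11/5, 2/5)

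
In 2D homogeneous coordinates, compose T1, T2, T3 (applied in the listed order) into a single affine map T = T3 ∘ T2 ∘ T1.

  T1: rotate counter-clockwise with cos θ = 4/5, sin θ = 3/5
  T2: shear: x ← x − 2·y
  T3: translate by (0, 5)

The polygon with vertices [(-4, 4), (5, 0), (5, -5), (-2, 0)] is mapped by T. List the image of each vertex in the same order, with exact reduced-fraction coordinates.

image vertices: (-36/5, 29/5), (-2, 8), (9, 4), (4/5, 19/5)

T1 rotate counter-clockwise with cos θ = 4/5, sin θ = 3/5: (-4, 4) → (-28/5, 4/5); (5, 0) → (4, 3); (5, -5) → (7, -1); (-2, 0) → (-8/5, -6/5)
T2 shear: x ← x − 2·y: (-28/5, 4/5) → (-36/5, 4/5); (4, 3) → (-2, 3); (7, -1) → (9, -1); (-8/5, -6/5) → (4/5, -6/5)
T3 translate by (0, 5): (-36/5, 4/5) → (-36/5, 29/5); (-2, 3) → (-2, 8); (9, -1) → (9, 4); (4/5, -6/5) → (4/5, 19/5)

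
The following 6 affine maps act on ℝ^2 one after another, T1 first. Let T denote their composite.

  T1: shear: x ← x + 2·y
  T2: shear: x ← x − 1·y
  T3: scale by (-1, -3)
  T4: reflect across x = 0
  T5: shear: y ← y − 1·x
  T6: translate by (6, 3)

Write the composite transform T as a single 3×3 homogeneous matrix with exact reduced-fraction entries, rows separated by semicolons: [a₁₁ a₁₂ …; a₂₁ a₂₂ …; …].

T1 = [1 2 0; 0 1 0; 0 0 1]
T2·T1 = [1 1 0; 0 1 0; 0 0 1]
T3·…·T1 = [-1 -1 0; 0 -3 0; 0 0 1]
T4·…·T1 = [1 1 0; 0 -3 0; 0 0 1]
T5·…·T1 = [1 1 0; -1 -4 0; 0 0 1]
T6·…·T1 = [1 1 6; -1 -4 3; 0 0 1]

T = [1 1 6; -1 -4 3; 0 0 1]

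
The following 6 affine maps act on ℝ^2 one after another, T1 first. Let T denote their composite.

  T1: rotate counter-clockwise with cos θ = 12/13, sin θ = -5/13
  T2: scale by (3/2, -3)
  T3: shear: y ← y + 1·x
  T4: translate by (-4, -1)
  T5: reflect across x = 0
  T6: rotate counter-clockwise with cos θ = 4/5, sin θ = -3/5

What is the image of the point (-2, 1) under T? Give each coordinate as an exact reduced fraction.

T1 rotate counter-clockwise with cos θ = 12/13, sin θ = -5/13: (-2, 1) → (-19/13, 22/13)
T2 scale by (3/2, -3): (-19/13, 22/13) → (-57/26, -66/13)
T3 shear: y ← y + 1·x: (-57/26, -66/13) → (-57/26, -189/26)
T4 translate by (-4, -1): (-57/26, -189/26) → (-161/26, -215/26)
T5 reflect across x = 0: (-161/26, -215/26) → (161/26, -215/26)
T6 rotate counter-clockwise with cos θ = 4/5, sin θ = -3/5: (161/26, -215/26) → (-1/130, -1343/130)

T(p) = (-1/130, -1343/130)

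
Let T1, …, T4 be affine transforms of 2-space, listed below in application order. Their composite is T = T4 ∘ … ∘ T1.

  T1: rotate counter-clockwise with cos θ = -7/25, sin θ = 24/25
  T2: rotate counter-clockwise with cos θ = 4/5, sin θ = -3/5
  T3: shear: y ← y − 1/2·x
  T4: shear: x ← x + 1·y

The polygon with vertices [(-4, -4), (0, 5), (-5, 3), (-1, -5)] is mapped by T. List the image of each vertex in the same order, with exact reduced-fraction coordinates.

T1 rotate counter-clockwise with cos θ = -7/25, sin θ = 24/25: (-4, -4) → (124/25, -68/25); (0, 5) → (-24/5, -7/5); (-5, 3) → (-37/25, -141/25); (-1, -5) → (127/25, 11/25)
T2 rotate counter-clockwise with cos θ = 4/5, sin θ = -3/5: (124/25, -68/25) → (292/125, -644/125); (-24/5, -7/5) → (-117/25, 44/25); (-37/25, -141/25) → (-571/125, -453/125); (127/25, 11/25) → (541/125, -337/125)
T3 shear: y ← y − 1/2·x: (292/125, -644/125) → (292/125, -158/25); (-117/25, 44/25) → (-117/25, 41/10); (-571/125, -453/125) → (-571/125, -67/50); (541/125, -337/125) → (541/125, -243/50)
T4 shear: x ← x + 1·y: (292/125, -158/25) → (-498/125, -158/25); (-117/25, 41/10) → (-29/50, 41/10); (-571/125, -67/50) → (-1477/250, -67/50); (541/125, -243/50) → (-133/250, -243/50)

image vertices: (-498/125, -158/25), (-29/50, 41/10), (-1477/250, -67/50), (-133/250, -243/50)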